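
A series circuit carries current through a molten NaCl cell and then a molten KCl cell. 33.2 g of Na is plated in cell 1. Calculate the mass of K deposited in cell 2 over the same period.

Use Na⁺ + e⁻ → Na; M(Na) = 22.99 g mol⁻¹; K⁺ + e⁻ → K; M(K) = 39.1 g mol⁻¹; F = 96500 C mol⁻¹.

56.5 g

n(Na) = 33.2 / 22.99 = 1.444 mol.
Since Na⁺ + e⁻ → Na, n(e⁻) passed = 1 × 1.444 = 1.444 mol.
Cells in series carry the same charge, so the same 1.444 mol of electrons passes through cell 2.
K⁺ + e⁻ → K, so n(K) = 1.444 / 1 = 1.444 mol.
m(K) = 1.444 × 39.1 = 56.5 g.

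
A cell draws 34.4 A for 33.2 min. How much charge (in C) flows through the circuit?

Q = I·t = 34.40 A × 1992.0 s = 68500 C.

68500 C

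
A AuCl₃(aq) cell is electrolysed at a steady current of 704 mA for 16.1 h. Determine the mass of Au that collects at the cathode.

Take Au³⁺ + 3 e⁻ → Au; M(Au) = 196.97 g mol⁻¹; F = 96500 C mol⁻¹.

Q = I·t = 0.7040 A × 57960 s = 40800 C.
n(e⁻) = Q/F = 40800 / 96500 = 0.4228 mol.
Au³⁺ + 3 e⁻ → Au, so n(Au) = n(e⁻)/3 = 0.1409 mol.
m = n·M = 0.1409 × 196.97 = 27.8 g.

27.8 g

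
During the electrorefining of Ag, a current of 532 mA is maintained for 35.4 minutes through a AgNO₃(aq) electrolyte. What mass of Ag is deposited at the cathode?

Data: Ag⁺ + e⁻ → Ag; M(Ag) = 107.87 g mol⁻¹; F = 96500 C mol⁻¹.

1.26 g

Q = I·t = 0.5320 A × 2124.0 s = 1130 C.
n(e⁻) = Q/F = 1130 / 96500 = 0.01171 mol.
Ag⁺ + e⁻ → Ag, so n(Ag) = n(e⁻)/1 = 0.01171 mol.
m = n·M = 0.01171 × 107.87 = 1.26 g.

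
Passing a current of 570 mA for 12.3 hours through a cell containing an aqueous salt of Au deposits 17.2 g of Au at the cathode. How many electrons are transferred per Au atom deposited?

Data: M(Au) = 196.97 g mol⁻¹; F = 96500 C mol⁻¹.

3

Q = I·t = 0.5700 A × 44280 s = 25240 C, so n(e⁻) = 25240/96500 = 0.2616 mol.
n(Au) deposited = 17.2 / 196.97 = 0.08732 mol.
Electrons per atom = n(e⁻)/n(Au) = 0.2616 / 0.08732 = 3.00 ≈ 3, so the ion is Au³⁺.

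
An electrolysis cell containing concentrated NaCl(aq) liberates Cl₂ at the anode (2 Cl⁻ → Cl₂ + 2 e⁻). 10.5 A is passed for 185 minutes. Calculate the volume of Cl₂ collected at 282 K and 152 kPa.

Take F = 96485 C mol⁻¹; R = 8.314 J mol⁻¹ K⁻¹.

9.32 L

Q = I·t = 10.50 A × 11100 s = 116600 C.
n(e⁻) = Q/F = 116600 / 96485 = 1.208 mol.
2 electrons are transferred per Cl₂ molecule, so n(Cl₂) = 1.208 / 2 = 0.6040 mol.
V = nRT/P = (0.6040 × 8.314 × 282) / (152 × 10³ Pa) = 0.00932 m³ = 9.32 L.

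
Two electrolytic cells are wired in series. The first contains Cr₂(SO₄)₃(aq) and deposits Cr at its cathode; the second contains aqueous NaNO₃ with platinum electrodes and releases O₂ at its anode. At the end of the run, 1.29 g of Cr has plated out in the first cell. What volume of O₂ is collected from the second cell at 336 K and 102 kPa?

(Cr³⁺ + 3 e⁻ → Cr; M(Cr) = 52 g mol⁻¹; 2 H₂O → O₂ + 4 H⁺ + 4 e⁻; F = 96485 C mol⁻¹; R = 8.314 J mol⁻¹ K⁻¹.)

0.510 L

n(Cr) = 1.29 / 52 = 0.02481 mol, so n(e⁻) = 3 × 0.02481 = 0.07442 mol.
The cells are in series, so the same 0.07442 mol of electrons passes through the second cell.
2 H₂O → O₂ + 4 H⁺ + 4 e⁻ — 4 mol e⁻ per mol O₂, so n(O₂) = 0.07442/4 = 0.01861 mol.
V = nRT/P = (0.01861 × 8.314 × 336) / (102 × 10³) = 5.10 × 10⁻⁴ m³ = 0.510 L.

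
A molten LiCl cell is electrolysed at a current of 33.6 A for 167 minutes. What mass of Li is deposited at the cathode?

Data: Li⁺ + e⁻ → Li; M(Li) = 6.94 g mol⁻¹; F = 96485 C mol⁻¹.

24.2 g

Q = I·t = 33.60 A × 10020 s = 336700 C.
n(e⁻) = Q/F = 336700 / 96485 = 3.489 mol.
Li⁺ + e⁻ → Li, so n(Li) = n(e⁻)/1 = 3.489 mol.
m = n·M = 3.489 × 6.94 = 24.2 g.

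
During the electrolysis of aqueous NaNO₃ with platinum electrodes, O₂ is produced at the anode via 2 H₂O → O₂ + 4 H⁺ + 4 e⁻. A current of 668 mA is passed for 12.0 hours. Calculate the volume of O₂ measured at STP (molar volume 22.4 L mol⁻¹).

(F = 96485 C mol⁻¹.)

1.67 L

Q = I·t = 0.6680 A × 43200 s = 28860 C.
n(e⁻) = Q/F = 28860 / 96485 = 0.2991 mol.
4 electrons are transferred per O₂ molecule, so n(O₂) = 0.2991 / 4 = 0.07477 mol.
V = n × V_m = 0.07477 × 22.4 = 1.67 L.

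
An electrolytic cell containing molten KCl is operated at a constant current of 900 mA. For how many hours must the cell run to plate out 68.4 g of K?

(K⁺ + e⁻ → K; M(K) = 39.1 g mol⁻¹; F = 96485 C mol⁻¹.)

n(K) = m/M = 68.4 / 39.1 = 1.749 mol.
Each K atom requires 1 electron, so n(e⁻) = 1 × 1.749 = 1.749 mol.
Q = n(e⁻)·F = 1.749 × 96485 = 168800 C.
t = Q/I = 168800 / 0.9000 A = 187500 s = 52.1 h.

52.1 h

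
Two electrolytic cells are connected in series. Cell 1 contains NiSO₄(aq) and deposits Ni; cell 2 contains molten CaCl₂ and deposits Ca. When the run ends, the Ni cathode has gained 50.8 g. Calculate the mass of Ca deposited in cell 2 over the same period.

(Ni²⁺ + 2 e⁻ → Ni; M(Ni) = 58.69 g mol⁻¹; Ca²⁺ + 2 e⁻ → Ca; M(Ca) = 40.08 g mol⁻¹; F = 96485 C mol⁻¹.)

34.7 g

n(Ni) = 50.8 / 58.69 = 0.8656 mol.
Since Ni²⁺ + 2 e⁻ → Ni, n(e⁻) passed = 2 × 0.8656 = 1.731 mol.
Cells in series carry the same charge, so the same 1.731 mol of electrons passes through cell 2.
Ca²⁺ + 2 e⁻ → Ca, so n(Ca) = 1.731 / 2 = 0.8656 mol.
m(Ca) = 0.8656 × 40.08 = 34.7 g.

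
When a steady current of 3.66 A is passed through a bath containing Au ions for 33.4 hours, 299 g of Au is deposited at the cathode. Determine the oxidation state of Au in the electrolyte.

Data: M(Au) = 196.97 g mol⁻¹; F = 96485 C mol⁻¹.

+3

Q = I·t = 3.660 A × 120240 s = 440100 C, so n(e⁻) = 440100/96485 = 4.561 mol.
n(Au) deposited = 299 / 196.97 = 1.518 mol.
Electrons per atom = n(e⁻)/n(Au) = 4.561 / 1.518 = 3.00 ≈ 3, so the ion is Au³⁺.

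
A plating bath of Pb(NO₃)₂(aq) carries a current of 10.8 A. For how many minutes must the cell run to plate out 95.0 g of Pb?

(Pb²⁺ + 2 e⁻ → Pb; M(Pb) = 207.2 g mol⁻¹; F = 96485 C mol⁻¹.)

137 min

n(Pb) = m/M = 95.0 / 207.2 = 0.4585 mol.
Each Pb atom requires 2 electrons, so n(e⁻) = 2 × 0.4585 = 0.9170 mol.
Q = n(e⁻)·F = 0.9170 × 96485 = 88480 C.
t = Q/I = 88480 / 10.80 A = 8192 s = 137 min.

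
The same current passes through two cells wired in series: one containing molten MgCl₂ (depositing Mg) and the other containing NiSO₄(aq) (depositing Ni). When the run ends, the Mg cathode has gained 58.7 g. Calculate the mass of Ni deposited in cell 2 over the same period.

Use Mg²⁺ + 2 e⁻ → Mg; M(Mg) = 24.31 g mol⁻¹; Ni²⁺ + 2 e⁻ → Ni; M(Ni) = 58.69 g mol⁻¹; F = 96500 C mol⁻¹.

142 g

n(Mg) = 58.7 / 24.31 = 2.415 mol.
Since Mg²⁺ + 2 e⁻ → Mg, n(e⁻) passed = 2 × 2.415 = 4.829 mol.
Cells in series carry the same charge, so the same 4.829 mol of electrons passes through cell 2.
Ni²⁺ + 2 e⁻ → Ni, so n(Ni) = 4.829 / 2 = 2.415 mol.
m(Ni) = 2.415 × 58.69 = 142 g.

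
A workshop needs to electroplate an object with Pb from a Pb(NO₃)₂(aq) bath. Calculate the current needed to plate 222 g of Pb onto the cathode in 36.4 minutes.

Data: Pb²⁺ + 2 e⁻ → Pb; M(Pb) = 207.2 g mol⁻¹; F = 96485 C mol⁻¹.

n(Pb) = 222 / 207.2 = 1.071 mol.
n(e⁻) = 2 × 1.071 = 2.143 mol.
Q = n(e⁻)·F = 2.143 × 96485 = 206800 C.
I = Q/t = 206800 / 2184.0 s = 94.7 A.

94.7 A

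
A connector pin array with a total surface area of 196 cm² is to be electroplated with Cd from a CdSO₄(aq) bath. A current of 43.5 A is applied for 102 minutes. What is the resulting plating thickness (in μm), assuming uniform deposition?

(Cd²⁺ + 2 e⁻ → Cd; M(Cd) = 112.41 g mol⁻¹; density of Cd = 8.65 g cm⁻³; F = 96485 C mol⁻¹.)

Q = I·t = 43.50 × 6120.0 = 266200 C; n(e⁻) = 2.759 mol.
n(Cd) = n(e⁻)/2 = 1.380 mol, so m = 1.380 × 112.41 = 155.1 g.
Volume = m/ρ = 155.1 / 8.65 = 17.93 cm³.
Thickness = V/A = 17.93 / 196 = 0.0915 cm = 915 μm.

915 μm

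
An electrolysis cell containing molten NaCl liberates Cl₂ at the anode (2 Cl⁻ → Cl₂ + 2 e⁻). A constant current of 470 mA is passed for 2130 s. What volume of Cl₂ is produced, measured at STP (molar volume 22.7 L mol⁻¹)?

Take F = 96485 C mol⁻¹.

0.118 L

Q = I·t = 0.4700 A × 2130.0 s = 1001 C.
n(e⁻) = Q/F = 1001 / 96485 = 0.01038 mol.
2 electrons are transferred per Cl₂ molecule, so n(Cl₂) = 0.01038 / 2 = 0.005188 mol.
V = n × V_m = 0.005188 × 22.7 = 0.118 L.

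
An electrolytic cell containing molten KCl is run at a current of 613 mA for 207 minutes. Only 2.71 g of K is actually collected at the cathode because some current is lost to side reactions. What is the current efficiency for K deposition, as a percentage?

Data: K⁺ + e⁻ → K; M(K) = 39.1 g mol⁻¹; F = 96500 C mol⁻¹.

Q = I·t = 0.6130 × 12420 = 7613 C; n(e⁻) = 7613/96500 = 0.07890 mol.
Theoretical n(K) = n(e⁻)/1 = 0.07890 mol, i.e. m_theo = 0.07890 × 39.1 = 3.085 g.
Efficiency = m_actual / m_theo = 2.71 / 3.085 = 87.8 %.

87.8 %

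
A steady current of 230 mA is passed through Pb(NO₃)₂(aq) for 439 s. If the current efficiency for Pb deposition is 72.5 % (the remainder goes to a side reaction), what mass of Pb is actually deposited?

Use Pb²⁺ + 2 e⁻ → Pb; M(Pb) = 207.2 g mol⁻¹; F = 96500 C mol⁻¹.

Q = I·t = 0.2300 × 439.00 = 101.0 C.
n(e⁻) = 101.0/96500 = 0.001046 mol; theoretically n(Pb) = 0.001046/2 = 0.0005232 mol, m_theo = 0.1084 g.
At 72.5 % efficiency, m_actual = 0.725 × 0.1084 = 0.0786 g.

0.0786 g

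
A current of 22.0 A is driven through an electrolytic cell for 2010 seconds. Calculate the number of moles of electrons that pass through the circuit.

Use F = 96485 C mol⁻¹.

Q = I·t = 22.00 A × 2010.0 s = 44220 C.
n(e⁻) = Q/F = 44220 / 96485 = 0.458 mol.

0.458 mol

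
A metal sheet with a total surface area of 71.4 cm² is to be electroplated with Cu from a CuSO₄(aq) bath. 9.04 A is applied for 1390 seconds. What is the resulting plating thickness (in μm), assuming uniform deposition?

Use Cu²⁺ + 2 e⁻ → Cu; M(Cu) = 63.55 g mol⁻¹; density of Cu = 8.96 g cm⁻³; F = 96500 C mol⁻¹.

Q = I·t = 9.040 × 1390.0 = 12570 C; n(e⁻) = 0.1302 mol.
n(Cu) = n(e⁻)/2 = 0.06511 mol, so m = 0.06511 × 63.55 = 4.138 g.
Volume = m/ρ = 4.138 / 8.96 = 0.4618 cm³.
Thickness = V/A = 0.4618 / 71.4 = 0.00647 cm = 64.7 μm.

64.7 μm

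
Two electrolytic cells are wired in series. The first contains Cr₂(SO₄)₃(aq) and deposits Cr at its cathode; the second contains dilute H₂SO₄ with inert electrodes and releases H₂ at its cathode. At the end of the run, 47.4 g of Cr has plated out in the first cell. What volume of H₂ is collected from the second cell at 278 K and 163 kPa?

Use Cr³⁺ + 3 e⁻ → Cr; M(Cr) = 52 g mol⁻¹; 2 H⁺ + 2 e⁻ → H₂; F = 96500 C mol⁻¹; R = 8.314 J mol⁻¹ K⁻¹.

19.4 L

n(Cr) = 47.4 / 52 = 0.9115 mol, so n(e⁻) = 3 × 0.9115 = 2.735 mol.
The cells are in series, so the same 2.735 mol of electrons passes through the second cell.
2 H⁺ + 2 e⁻ → H₂ — 2 mol e⁻ per mol H₂, so n(H₂) = 2.735/2 = 1.367 mol.
V = nRT/P = (1.367 × 8.314 × 278) / (163 × 10³) = 0.0194 m³ = 19.4 L.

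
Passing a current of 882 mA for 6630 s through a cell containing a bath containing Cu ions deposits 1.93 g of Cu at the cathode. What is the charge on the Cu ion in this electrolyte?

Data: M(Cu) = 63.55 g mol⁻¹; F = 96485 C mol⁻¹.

Q = I·t = 0.8820 A × 6630.0 s = 5848 C, so n(e⁻) = 5848/96485 = 0.06061 mol.
n(Cu) deposited = 1.93 / 63.55 = 0.03037 mol.
Electrons per atom = n(e⁻)/n(Cu) = 0.06061 / 0.03037 = 2.00 ≈ 2, so the ion is Cu²⁺.

+2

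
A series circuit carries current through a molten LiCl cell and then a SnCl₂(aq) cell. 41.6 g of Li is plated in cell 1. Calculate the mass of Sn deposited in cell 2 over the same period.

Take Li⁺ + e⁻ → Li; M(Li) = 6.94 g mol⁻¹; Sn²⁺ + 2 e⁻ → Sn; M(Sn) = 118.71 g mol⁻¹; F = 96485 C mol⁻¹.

356 g

n(Li) = 41.6 / 6.94 = 5.994 mol.
Since Li⁺ + e⁻ → Li, n(e⁻) passed = 1 × 5.994 = 5.994 mol.
Cells in series carry the same charge, so the same 5.994 mol of electrons passes through cell 2.
Sn²⁺ + 2 e⁻ → Sn, so n(Sn) = 5.994 / 2 = 2.997 mol.
m(Sn) = 2.997 × 118.71 = 356 g.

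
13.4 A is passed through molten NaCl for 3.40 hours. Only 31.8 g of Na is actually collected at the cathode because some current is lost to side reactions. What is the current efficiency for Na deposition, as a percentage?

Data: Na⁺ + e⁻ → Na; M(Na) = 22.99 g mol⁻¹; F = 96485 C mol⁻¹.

Q = I·t = 13.40 × 12240 = 164000 C; n(e⁻) = 164000/96485 = 1.700 mol.
Theoretical n(Na) = n(e⁻)/1 = 1.700 mol, i.e. m_theo = 1.700 × 22.99 = 39.08 g.
Efficiency = m_actual / m_theo = 31.8 / 39.08 = 81.4 %.

81.4 %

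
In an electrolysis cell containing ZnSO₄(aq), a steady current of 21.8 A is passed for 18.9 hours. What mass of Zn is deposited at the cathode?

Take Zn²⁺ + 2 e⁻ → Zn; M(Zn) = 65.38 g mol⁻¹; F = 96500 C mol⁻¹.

502 g

Q = I·t = 21.80 A × 68040 s = 1483000 C.
n(e⁻) = Q/F = 1483000 / 96500 = 15.37 mol.
Zn²⁺ + 2 e⁻ → Zn, so n(Zn) = n(e⁻)/2 = 7.685 mol.
m = n·M = 7.685 × 65.38 = 502 g.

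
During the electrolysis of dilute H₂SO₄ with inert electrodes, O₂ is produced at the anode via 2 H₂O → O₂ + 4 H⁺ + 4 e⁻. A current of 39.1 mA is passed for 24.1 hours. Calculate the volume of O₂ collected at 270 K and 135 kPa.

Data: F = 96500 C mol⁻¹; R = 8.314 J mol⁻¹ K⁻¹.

Q = I·t = 0.03910 A × 86760 s = 3392 C.
n(e⁻) = Q/F = 3392 / 96500 = 0.03515 mol.
4 electrons are transferred per O₂ molecule, so n(O₂) = 0.03515 / 4 = 0.008788 mol.
V = nRT/P = (0.008788 × 8.314 × 270) / (135 × 10³ Pa) = 1.46 × 10⁻⁴ m³ = 0.146 L.

0.146 L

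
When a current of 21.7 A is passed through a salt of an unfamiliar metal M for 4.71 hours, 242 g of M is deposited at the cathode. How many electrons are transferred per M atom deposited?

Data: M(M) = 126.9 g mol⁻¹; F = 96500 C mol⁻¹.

Q = I·t = 21.70 A × 16956 s = 367900 C, so n(e⁻) = 367900/96500 = 3.813 mol.
n(M) deposited = 242 / 126.9 = 1.907 mol.
Electrons per atom = n(e⁻)/n(M) = 3.813 / 1.907 = 2.00 ≈ 2, so the ion is M²⁺.

2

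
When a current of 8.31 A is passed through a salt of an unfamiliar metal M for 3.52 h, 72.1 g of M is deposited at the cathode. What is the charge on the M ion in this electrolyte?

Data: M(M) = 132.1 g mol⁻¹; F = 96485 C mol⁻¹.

+2

Q = I·t = 8.310 A × 12672 s = 105300 C, so n(e⁻) = 105300/96485 = 1.091 mol.
n(M) deposited = 72.1 / 132.1 = 0.5458 mol.
Electrons per atom = n(e⁻)/n(M) = 1.091 / 0.5458 = 2.00 ≈ 2, so the ion is M²⁺.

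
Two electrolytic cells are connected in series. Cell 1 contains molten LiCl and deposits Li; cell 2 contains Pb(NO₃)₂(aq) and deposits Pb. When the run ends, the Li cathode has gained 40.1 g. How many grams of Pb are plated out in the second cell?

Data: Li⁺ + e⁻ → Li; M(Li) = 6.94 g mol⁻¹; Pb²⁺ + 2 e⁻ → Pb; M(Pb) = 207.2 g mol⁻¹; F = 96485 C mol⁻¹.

599 g

n(Li) = 40.1 / 6.94 = 5.778 mol.
Since Li⁺ + e⁻ → Li, n(e⁻) passed = 1 × 5.778 = 5.778 mol.
Cells in series carry the same charge, so the same 5.778 mol of electrons passes through cell 2.
Pb²⁺ + 2 e⁻ → Pb, so n(Pb) = 5.778 / 2 = 2.889 mol.
m(Pb) = 2.889 × 207.2 = 599 g.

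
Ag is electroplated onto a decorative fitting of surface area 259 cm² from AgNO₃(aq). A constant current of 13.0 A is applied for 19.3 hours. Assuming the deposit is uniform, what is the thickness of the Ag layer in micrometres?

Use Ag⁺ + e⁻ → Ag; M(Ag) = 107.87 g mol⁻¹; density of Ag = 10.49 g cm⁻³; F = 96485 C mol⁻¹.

3720 μm

Q = I·t = 13.00 × 69480 = 903200 C; n(e⁻) = 9.361 mol.
n(Ag) = n(e⁻)/1 = 9.361 mol, so m = 9.361 × 107.87 = 1010 g.
Volume = m/ρ = 1010 / 10.49 = 96.27 cm³.
Thickness = V/A = 96.27 / 259 = 0.372 cm = 3720 μm.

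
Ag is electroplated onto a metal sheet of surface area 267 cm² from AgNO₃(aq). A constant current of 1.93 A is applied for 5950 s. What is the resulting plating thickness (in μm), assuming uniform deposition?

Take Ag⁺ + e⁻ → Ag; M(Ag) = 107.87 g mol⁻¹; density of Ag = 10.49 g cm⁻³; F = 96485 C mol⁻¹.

45.8 μm

Q = I·t = 1.930 × 5950.0 = 11480 C; n(e⁻) = 0.1190 mol.
n(Ag) = n(e⁻)/1 = 0.1190 mol, so m = 0.1190 × 107.87 = 12.84 g.
Volume = m/ρ = 12.84 / 10.49 = 1.224 cm³.
Thickness = V/A = 1.224 / 267 = 0.00458 cm = 45.8 μm.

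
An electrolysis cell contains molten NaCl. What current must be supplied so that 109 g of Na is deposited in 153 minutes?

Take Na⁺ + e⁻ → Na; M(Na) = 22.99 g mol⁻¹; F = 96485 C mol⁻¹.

49.8 A

n(Na) = 109 / 22.99 = 4.741 mol.
n(e⁻) = 1 × 4.741 = 4.741 mol.
Q = n(e⁻)·F = 4.741 × 96485 = 457500 C.
I = Q/t = 457500 / 9180.0 s = 49.8 A.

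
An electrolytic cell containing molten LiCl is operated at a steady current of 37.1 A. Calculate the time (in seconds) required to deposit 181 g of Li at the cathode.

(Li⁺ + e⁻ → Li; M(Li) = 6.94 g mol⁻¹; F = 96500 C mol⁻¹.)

67800 s

n(Li) = m/M = 181 / 6.94 = 26.08 mol.
Each Li atom requires 1 electron, so n(e⁻) = 1 × 26.08 = 26.08 mol.
Q = n(e⁻)·F = 26.08 × 96500 = 2517000 C.
t = Q/I = 2517000 / 37.10 A = 67840 s.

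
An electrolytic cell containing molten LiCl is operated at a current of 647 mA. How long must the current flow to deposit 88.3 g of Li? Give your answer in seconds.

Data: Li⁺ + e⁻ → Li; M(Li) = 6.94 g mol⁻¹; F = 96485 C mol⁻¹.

1.90 × 10⁶ s

n(Li) = m/M = 88.3 / 6.94 = 12.72 mol.
Each Li atom requires 1 electron, so n(e⁻) = 1 × 12.72 = 12.72 mol.
Q = n(e⁻)·F = 12.72 × 96485 = 1228000 C.
t = Q/I = 1228000 / 0.6470 A = 1897000 s.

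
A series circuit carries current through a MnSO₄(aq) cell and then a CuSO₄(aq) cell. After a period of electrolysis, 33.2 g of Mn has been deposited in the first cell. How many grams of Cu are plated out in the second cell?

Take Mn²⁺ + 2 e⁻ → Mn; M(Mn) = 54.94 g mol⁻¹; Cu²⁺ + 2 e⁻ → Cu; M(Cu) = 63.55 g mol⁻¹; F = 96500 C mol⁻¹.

n(Mn) = 33.2 / 54.94 = 0.6043 mol.
Since Mn²⁺ + 2 e⁻ → Mn, n(e⁻) passed = 2 × 0.6043 = 1.209 mol.
Cells in series carry the same charge, so the same 1.209 mol of electrons passes through cell 2.
Cu²⁺ + 2 e⁻ → Cu, so n(Cu) = 1.209 / 2 = 0.6043 mol.
m(Cu) = 0.6043 × 63.55 = 38.4 g.

38.4 g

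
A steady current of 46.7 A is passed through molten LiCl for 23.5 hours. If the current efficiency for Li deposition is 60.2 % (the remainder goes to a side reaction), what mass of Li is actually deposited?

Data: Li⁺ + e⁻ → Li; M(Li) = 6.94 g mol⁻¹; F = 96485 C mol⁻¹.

Q = I·t = 46.70 × 84600 = 3951000 C.
n(e⁻) = 3951000/96485 = 40.95 mol; theoretically n(Li) = 40.95/1 = 40.95 mol, m_theo = 284.2 g.
At 60.2 % efficiency, m_actual = 0.602 × 284.2 = 171 g.

171 g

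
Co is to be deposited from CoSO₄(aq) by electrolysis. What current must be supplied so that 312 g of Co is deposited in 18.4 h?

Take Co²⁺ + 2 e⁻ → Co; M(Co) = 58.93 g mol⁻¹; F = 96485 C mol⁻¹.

15.4 A

n(Co) = 312 / 58.93 = 5.294 mol.
n(e⁻) = 2 × 5.294 = 10.59 mol.
Q = n(e⁻)·F = 10.59 × 96485 = 1022000 C.
I = Q/t = 1022000 / 66240 s = 15.4 A.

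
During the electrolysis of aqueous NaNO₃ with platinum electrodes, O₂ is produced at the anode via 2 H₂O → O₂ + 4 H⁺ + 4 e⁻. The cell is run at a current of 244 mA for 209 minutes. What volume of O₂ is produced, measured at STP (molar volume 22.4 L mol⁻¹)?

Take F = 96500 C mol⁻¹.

0.178 L

Q = I·t = 0.2440 A × 12540 s = 3060 C.
n(e⁻) = Q/F = 3060 / 96500 = 0.03171 mol.
4 electrons are transferred per O₂ molecule, so n(O₂) = 0.03171 / 4 = 0.007927 mol.
V = n × V_m = 0.007927 × 22.4 = 0.178 L.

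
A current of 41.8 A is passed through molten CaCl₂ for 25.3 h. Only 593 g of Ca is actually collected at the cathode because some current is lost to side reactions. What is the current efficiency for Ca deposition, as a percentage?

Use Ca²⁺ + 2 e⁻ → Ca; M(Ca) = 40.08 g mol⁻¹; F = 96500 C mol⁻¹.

75.0 %

Q = I·t = 41.80 × 91080 = 3807000 C; n(e⁻) = 3807000/96500 = 39.45 mol.
Theoretical n(Ca) = n(e⁻)/2 = 19.73 mol, i.e. m_theo = 19.73 × 40.08 = 790.6 g.
Efficiency = m_actual / m_theo = 593 / 790.6 = 75.0 %.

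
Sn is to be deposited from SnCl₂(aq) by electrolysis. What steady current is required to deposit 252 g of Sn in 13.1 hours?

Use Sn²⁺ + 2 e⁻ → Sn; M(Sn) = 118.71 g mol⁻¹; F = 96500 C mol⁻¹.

n(Sn) = 252 / 118.71 = 2.123 mol.
n(e⁻) = 2 × 2.123 = 4.246 mol.
Q = n(e⁻)·F = 4.246 × 96500 = 409700 C.
I = Q/t = 409700 / 47160 s = 8.69 A.

8.69 A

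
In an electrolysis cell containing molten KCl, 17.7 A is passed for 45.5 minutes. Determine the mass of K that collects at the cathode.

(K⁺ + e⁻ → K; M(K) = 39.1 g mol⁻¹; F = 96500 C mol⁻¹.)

Q = I·t = 17.70 A × 2730.0 s = 48320 C.
n(e⁻) = Q/F = 48320 / 96500 = 0.5007 mol.
K⁺ + e⁻ → K, so n(K) = n(e⁻)/1 = 0.5007 mol.
m = n·M = 0.5007 × 39.1 = 19.6 g.

19.6 g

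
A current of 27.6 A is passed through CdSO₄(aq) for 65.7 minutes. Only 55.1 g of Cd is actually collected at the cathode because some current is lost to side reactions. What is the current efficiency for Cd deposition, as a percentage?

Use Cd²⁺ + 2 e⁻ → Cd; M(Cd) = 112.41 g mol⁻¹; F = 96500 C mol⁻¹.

87.0 %

Q = I·t = 27.60 × 3942.0 = 108800 C; n(e⁻) = 108800/96500 = 1.127 mol.
Theoretical n(Cd) = n(e⁻)/2 = 0.5637 mol, i.e. m_theo = 0.5637 × 112.41 = 63.37 g.
Efficiency = m_actual / m_theo = 55.1 / 63.37 = 87.0 %.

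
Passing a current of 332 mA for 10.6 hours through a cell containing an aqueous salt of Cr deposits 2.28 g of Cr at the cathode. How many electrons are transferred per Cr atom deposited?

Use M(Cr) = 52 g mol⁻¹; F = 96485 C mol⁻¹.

Q = I·t = 0.3320 A × 38160 s = 12670 C, so n(e⁻) = 12670/96485 = 0.1313 mol.
n(Cr) deposited = 2.28 / 52 = 0.04385 mol.
Electrons per atom = n(e⁻)/n(Cr) = 0.1313 / 0.04385 = 2.99 ≈ 3, so the ion is Cr³⁺.

3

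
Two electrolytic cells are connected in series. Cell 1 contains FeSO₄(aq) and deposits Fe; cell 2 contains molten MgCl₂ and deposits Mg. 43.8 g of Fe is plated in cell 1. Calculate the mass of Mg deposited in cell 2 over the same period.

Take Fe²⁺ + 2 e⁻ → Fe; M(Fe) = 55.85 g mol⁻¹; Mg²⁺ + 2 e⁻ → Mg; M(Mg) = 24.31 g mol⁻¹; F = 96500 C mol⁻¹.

19.1 g

n(Fe) = 43.8 / 55.85 = 0.7842 mol.
Since Fe²⁺ + 2 e⁻ → Fe, n(e⁻) passed = 2 × 0.7842 = 1.568 mol.
Cells in series carry the same charge, so the same 1.568 mol of electrons passes through cell 2.
Mg²⁺ + 2 e⁻ → Mg, so n(Mg) = 1.568 / 2 = 0.7842 mol.
m(Mg) = 0.7842 × 24.31 = 19.1 g.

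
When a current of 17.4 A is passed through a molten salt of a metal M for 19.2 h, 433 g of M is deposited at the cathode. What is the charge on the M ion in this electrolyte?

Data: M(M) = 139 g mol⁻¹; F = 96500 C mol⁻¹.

Q = I·t = 17.40 A × 69120 s = 1203000 C, so n(e⁻) = 1203000/96500 = 12.46 mol.
n(M) deposited = 433 / 139 = 3.115 mol.
Electrons per atom = n(e⁻)/n(M) = 12.46 / 3.115 = 4.00 ≈ 4, so the ion is M⁴⁺.

+4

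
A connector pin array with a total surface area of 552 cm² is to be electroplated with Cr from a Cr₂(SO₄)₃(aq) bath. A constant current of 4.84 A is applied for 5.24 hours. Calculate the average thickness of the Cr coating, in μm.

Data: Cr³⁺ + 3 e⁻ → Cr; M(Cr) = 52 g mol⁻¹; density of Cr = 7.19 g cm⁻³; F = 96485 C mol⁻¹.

Q = I·t = 4.840 × 18864 = 91300 C; n(e⁻) = 0.9463 mol.
n(Cr) = n(e⁻)/3 = 0.3154 mol, so m = 0.3154 × 52 = 16.40 g.
Volume = m/ρ = 16.40 / 7.19 = 2.281 cm³.
Thickness = V/A = 2.281 / 552 = 0.00413 cm = 41.3 μm.

41.3 μm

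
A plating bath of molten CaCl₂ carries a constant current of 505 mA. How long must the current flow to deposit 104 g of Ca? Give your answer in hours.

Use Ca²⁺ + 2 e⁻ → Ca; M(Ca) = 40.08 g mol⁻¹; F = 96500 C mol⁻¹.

n(Ca) = m/M = 104 / 40.08 = 2.595 mol.
Each Ca atom requires 2 electrons, so n(e⁻) = 2 × 2.595 = 5.190 mol.
Q = n(e⁻)·F = 5.190 × 96500 = 500800 C.
t = Q/I = 500800 / 0.5050 A = 991700 s = 275 h.

275 h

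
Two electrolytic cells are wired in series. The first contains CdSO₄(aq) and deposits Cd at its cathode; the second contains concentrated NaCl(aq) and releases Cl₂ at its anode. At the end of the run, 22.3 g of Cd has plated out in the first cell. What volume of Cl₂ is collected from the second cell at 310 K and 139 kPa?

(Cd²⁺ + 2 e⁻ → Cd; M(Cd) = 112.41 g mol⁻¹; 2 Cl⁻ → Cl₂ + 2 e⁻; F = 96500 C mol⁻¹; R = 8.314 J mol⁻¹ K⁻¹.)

n(Cd) = 22.3 / 112.41 = 0.1984 mol, so n(e⁻) = 2 × 0.1984 = 0.3968 mol.
The cells are in series, so the same 0.3968 mol of electrons passes through the second cell.
2 Cl⁻ → Cl₂ + 2 e⁻ — 2 mol e⁻ per mol Cl₂, so n(Cl₂) = 0.3968/2 = 0.1984 mol.
V = nRT/P = (0.1984 × 8.314 × 310) / (139 × 10³) = 0.00368 m³ = 3.68 L.

3.68 L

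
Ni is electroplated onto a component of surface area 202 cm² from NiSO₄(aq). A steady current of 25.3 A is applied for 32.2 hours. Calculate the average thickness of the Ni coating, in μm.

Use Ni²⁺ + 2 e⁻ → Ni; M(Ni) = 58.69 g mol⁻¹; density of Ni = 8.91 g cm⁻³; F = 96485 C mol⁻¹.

4960 μm

Q = I·t = 25.30 × 115920 = 2933000 C; n(e⁻) = 30.40 mol.
n(Ni) = n(e⁻)/2 = 15.20 mol, so m = 15.20 × 58.69 = 892.0 g.
Volume = m/ρ = 892.0 / 8.91 = 100.1 cm³.
Thickness = V/A = 100.1 / 202 = 0.496 cm = 4960 μm.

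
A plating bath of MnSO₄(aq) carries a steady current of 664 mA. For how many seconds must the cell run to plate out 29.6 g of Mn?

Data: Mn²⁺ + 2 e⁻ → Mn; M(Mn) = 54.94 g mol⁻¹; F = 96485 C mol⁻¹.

n(Mn) = m/M = 29.6 / 54.94 = 0.5388 mol.
Each Mn atom requires 2 electrons, so n(e⁻) = 2 × 0.5388 = 1.078 mol.
Q = n(e⁻)·F = 1.078 × 96485 = 104000 C.
t = Q/I = 104000 / 0.6640 A = 156600 s.

1.57 × 10⁵ s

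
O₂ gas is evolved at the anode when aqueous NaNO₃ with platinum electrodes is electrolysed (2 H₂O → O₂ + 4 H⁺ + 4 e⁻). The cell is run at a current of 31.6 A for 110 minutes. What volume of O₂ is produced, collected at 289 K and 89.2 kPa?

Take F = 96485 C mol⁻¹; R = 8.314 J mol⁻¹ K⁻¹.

Q = I·t = 31.60 A × 6600.0 s = 208600 C.
n(e⁻) = Q/F = 208600 / 96485 = 2.162 mol.
4 electrons are transferred per O₂ molecule, so n(O₂) = 2.162 / 4 = 0.5404 mol.
V = nRT/P = (0.5404 × 8.314 × 289) / (89.2 × 10³ Pa) = 0.0146 m³ = 14.6 L.

14.6 L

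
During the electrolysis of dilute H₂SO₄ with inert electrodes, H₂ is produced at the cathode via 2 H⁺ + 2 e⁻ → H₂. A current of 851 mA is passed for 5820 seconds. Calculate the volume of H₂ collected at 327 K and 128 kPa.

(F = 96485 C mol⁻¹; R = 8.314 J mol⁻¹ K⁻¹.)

Q = I·t = 0.8510 A × 5820.0 s = 4953 C.
n(e⁻) = Q/F = 4953 / 96485 = 0.05133 mol.
2 electrons are transferred per H₂ molecule, so n(H₂) = 0.05133 / 2 = 0.02567 mol.
V = nRT/P = (0.02567 × 8.314 × 327) / (128 × 10³ Pa) = 5.45 × 10⁻⁴ m³ = 0.545 L.

0.545 L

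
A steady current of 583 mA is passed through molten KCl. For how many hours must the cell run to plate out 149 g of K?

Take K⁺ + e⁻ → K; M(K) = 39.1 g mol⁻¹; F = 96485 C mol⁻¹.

n(K) = m/M = 149 / 39.1 = 3.811 mol.
Each K atom requires 1 electron, so n(e⁻) = 1 × 3.811 = 3.811 mol.
Q = n(e⁻)·F = 3.811 × 96485 = 367700 C.
t = Q/I = 367700 / 0.5830 A = 630700 s = 175 h.

175 h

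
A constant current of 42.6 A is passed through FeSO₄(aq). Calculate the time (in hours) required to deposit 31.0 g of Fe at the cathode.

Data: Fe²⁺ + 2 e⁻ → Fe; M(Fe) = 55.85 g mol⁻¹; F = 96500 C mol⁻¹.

n(Fe) = m/M = 31.0 / 55.85 = 0.5551 mol.
Each Fe atom requires 2 electrons, so n(e⁻) = 2 × 0.5551 = 1.110 mol.
Q = n(e⁻)·F = 1.110 × 96500 = 107100 C.
t = Q/I = 107100 / 42.60 A = 2515 s = 0.699 h.

0.699 h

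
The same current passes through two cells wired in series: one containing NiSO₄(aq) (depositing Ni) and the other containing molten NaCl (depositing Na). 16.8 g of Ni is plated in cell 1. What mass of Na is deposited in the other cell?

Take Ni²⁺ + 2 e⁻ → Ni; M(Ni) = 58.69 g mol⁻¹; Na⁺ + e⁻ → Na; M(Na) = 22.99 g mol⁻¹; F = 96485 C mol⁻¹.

13.2 g

n(Ni) = 16.8 / 58.69 = 0.2862 mol.
Since Ni²⁺ + 2 e⁻ → Ni, n(e⁻) passed = 2 × 0.2862 = 0.5725 mol.
Cells in series carry the same charge, so the same 0.5725 mol of electrons passes through cell 2.
Na⁺ + e⁻ → Na, so n(Na) = 0.5725 / 1 = 0.5725 mol.
m(Na) = 0.5725 × 22.99 = 13.2 g.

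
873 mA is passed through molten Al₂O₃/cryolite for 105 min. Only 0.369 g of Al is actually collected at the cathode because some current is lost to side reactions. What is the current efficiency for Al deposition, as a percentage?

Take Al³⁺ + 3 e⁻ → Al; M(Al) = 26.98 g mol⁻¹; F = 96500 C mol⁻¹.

Q = I·t = 0.8730 × 6300.0 = 5500 C; n(e⁻) = 5500/96500 = 0.05699 mol.
Theoretical n(Al) = n(e⁻)/3 = 0.01900 mol, i.e. m_theo = 0.01900 × 26.98 = 0.5126 g.
Efficiency = m_actual / m_theo = 0.369 / 0.5126 = 72.0 %.

72.0 %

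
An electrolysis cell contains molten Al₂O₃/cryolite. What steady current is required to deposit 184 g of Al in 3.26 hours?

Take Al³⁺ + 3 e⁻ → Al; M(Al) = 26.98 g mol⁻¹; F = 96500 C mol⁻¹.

n(Al) = 184 / 26.98 = 6.820 mol.
n(e⁻) = 3 × 6.820 = 20.46 mol.
Q = n(e⁻)·F = 20.46 × 96500 = 1974000 C.
I = Q/t = 1974000 / 11736 s = 168 A.

168 A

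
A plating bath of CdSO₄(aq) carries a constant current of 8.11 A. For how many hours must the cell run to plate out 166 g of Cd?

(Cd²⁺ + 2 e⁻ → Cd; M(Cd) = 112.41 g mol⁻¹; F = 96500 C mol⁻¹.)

n(Cd) = m/M = 166 / 112.41 = 1.477 mol.
Each Cd atom requires 2 electrons, so n(e⁻) = 2 × 1.477 = 2.953 mol.
Q = n(e⁻)·F = 2.953 × 96500 = 285000 C.
t = Q/I = 285000 / 8.110 A = 35140 s = 9.76 h.

9.76 h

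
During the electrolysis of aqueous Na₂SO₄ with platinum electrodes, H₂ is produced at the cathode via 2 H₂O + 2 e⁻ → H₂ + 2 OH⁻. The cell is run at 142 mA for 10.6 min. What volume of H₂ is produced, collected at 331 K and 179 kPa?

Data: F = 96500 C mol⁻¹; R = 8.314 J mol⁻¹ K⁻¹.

Q = I·t = 0.1420 A × 636.00 s = 90.31 C.
n(e⁻) = Q/F = 90.31 / 96500 = 0.0009359 mol.
2 electrons are transferred per H₂ molecule, so n(H₂) = 0.0009359 / 2 = 0.0004679 mol.
V = nRT/P = (0.0004679 × 8.314 × 331) / (179 × 10³ Pa) = 7.19 × 10⁻⁶ m³ = 0.00719 L.

0.00719 L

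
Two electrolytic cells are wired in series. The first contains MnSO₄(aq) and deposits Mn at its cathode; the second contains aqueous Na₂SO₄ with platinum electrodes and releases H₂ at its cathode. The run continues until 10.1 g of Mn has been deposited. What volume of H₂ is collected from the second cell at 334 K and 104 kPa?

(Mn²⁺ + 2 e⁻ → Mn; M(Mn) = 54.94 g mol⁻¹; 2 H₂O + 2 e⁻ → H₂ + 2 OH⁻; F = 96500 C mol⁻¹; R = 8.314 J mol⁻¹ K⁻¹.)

4.91 L

n(Mn) = 10.1 / 54.94 = 0.1838 mol, so n(e⁻) = 2 × 0.1838 = 0.3677 mol.
The cells are in series, so the same 0.3677 mol of electrons passes through the second cell.
2 H₂O + 2 e⁻ → H₂ + 2 OH⁻ — 2 mol e⁻ per mol H₂, so n(H₂) = 0.3677/2 = 0.1838 mol.
V = nRT/P = (0.1838 × 8.314 × 334) / (104 × 10³) = 0.00491 m³ = 4.91 L.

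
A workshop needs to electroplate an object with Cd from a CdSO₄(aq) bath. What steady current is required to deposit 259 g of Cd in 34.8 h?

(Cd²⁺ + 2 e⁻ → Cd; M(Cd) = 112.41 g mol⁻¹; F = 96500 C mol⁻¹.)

3.55 A

n(Cd) = 259 / 112.41 = 2.304 mol.
n(e⁻) = 2 × 2.304 = 4.608 mol.
Q = n(e⁻)·F = 4.608 × 96500 = 444700 C.
I = Q/t = 444700 / 125280 s = 3.55 A.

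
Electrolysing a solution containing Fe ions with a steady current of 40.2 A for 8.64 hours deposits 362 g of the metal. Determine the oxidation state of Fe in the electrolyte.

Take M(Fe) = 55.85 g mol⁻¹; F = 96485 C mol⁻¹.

+2

Q = I·t = 40.20 A × 31104 s = 1250000 C, so n(e⁻) = 1250000/96485 = 12.96 mol.
n(Fe) deposited = 362 / 55.85 = 6.482 mol.
Electrons per atom = n(e⁻)/n(Fe) = 12.96 / 6.482 = 2.00 ≈ 2, so the ion is Fe²⁺.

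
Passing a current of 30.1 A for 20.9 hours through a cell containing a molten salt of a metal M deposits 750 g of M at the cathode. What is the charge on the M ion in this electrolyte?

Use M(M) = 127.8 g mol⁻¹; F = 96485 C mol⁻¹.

Q = I·t = 30.10 A × 75240 s = 2265000 C, so n(e⁻) = 2265000/96485 = 23.47 mol.
n(M) deposited = 750 / 127.8 = 5.869 mol.
Electrons per atom = n(e⁻)/n(M) = 23.47 / 5.869 = 4.00 ≈ 4, so the ion is M⁴⁺.

+4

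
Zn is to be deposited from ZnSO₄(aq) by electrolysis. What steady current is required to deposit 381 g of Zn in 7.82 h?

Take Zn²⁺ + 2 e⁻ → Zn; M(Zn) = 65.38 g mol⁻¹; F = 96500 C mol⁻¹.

n(Zn) = 381 / 65.38 = 5.827 mol.
n(e⁻) = 2 × 5.827 = 11.65 mol.
Q = n(e⁻)·F = 11.65 × 96500 = 1125000 C.
I = Q/t = 1125000 / 28152 s = 40.0 A.

40.0 A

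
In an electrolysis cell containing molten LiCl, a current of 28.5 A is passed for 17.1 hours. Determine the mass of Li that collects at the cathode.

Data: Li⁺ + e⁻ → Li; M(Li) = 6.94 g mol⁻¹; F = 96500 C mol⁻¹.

Q = I·t = 28.50 A × 61560 s = 1754000 C.
n(e⁻) = Q/F = 1754000 / 96500 = 18.18 mol.
Li⁺ + e⁻ → Li, so n(Li) = n(e⁻)/1 = 18.18 mol.
m = n·M = 18.18 × 6.94 = 126 g.

126 g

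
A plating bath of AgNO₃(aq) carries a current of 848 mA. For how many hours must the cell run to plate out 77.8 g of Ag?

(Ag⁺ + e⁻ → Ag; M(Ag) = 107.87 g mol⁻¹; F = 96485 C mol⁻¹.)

n(Ag) = m/M = 77.8 / 107.87 = 0.7212 mol.
Each Ag atom requires 1 electron, so n(e⁻) = 1 × 0.7212 = 0.7212 mol.
Q = n(e⁻)·F = 0.7212 × 96485 = 69590 C.
t = Q/I = 69590 / 0.8480 A = 82060 s = 22.8 h.

22.8 h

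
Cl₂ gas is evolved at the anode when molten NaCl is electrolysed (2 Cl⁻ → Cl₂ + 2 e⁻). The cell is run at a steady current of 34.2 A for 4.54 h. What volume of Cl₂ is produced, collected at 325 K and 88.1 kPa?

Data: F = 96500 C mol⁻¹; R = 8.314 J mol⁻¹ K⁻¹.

88.8 L

Q = I·t = 34.20 A × 16344 s = 559000 C.
n(e⁻) = Q/F = 559000 / 96500 = 5.792 mol.
2 electrons are transferred per Cl₂ molecule, so n(Cl₂) = 5.792 / 2 = 2.896 mol.
V = nRT/P = (2.896 × 8.314 × 325) / (88.1 × 10³ Pa) = 0.0888 m³ = 88.8 L.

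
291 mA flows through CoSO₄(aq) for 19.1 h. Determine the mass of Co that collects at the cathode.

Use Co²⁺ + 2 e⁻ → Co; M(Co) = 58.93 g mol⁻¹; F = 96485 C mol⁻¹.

Q = I·t = 0.2910 A × 68760 s = 20010 C.
n(e⁻) = Q/F = 20010 / 96485 = 0.2074 mol.
Co²⁺ + 2 e⁻ → Co, so n(Co) = n(e⁻)/2 = 0.1037 mol.
m = n·M = 0.1037 × 58.93 = 6.11 g.

6.11 g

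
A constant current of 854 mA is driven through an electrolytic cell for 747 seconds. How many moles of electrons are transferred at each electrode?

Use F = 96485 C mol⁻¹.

0.00661 mol

Q = I·t = 0.8540 A × 747.00 s = 637.9 C.
n(e⁻) = Q/F = 637.9 / 96485 = 0.00661 mol.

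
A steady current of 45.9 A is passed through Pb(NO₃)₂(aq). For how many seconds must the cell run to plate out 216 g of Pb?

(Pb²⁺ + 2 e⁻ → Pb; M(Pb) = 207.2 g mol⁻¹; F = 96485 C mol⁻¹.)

4380 s

n(Pb) = m/M = 216 / 207.2 = 1.042 mol.
Each Pb atom requires 2 electrons, so n(e⁻) = 2 × 1.042 = 2.085 mol.
Q = n(e⁻)·F = 2.085 × 96485 = 201200 C.
t = Q/I = 201200 / 45.90 A = 4383 s.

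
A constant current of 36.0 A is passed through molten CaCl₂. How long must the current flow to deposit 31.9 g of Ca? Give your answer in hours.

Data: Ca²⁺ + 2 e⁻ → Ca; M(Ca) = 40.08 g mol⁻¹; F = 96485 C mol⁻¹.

n(Ca) = m/M = 31.9 / 40.08 = 0.7959 mol.
Each Ca atom requires 2 electrons, so n(e⁻) = 2 × 0.7959 = 1.592 mol.
Q = n(e⁻)·F = 1.592 × 96485 = 153600 C.
t = Q/I = 153600 / 36.00 A = 4266 s = 1.19 h.

1.19 h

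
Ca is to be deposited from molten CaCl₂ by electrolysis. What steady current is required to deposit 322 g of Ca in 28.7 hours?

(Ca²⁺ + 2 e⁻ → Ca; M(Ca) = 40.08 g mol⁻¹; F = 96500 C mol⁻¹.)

15.0 A

n(Ca) = 322 / 40.08 = 8.034 mol.
n(e⁻) = 2 × 8.034 = 16.07 mol.
Q = n(e⁻)·F = 16.07 × 96500 = 1551000 C.
I = Q/t = 1551000 / 103320 s = 15.0 A.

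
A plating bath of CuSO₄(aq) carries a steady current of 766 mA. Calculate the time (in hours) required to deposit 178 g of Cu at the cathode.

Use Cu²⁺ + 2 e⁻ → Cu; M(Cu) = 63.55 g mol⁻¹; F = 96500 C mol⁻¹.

196 h

n(Cu) = m/M = 178 / 63.55 = 2.801 mol.
Each Cu atom requires 2 electrons, so n(e⁻) = 2 × 2.801 = 5.602 mol.
Q = n(e⁻)·F = 5.602 × 96500 = 540600 C.
t = Q/I = 540600 / 0.7660 A = 705700 s = 196 h.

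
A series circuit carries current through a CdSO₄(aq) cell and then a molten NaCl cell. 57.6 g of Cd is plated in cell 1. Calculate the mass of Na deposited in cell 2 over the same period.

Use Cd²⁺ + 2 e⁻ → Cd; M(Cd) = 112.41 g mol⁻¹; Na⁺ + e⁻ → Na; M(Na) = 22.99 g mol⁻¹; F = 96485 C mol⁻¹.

23.6 g

n(Cd) = 57.6 / 112.41 = 0.5124 mol.
Since Cd²⁺ + 2 e⁻ → Cd, n(e⁻) passed = 2 × 0.5124 = 1.025 mol.
Cells in series carry the same charge, so the same 1.025 mol of electrons passes through cell 2.
Na⁺ + e⁻ → Na, so n(Na) = 1.025 / 1 = 1.025 mol.
m(Na) = 1.025 × 22.99 = 23.6 g.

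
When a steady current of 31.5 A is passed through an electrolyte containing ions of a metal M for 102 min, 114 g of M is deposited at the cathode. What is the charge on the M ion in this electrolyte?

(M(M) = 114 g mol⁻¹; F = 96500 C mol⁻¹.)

+2

Q = I·t = 31.50 A × 6120.0 s = 192800 C, so n(e⁻) = 192800/96500 = 1.998 mol.
n(M) deposited = 114 / 114 = 1.000 mol.
Electrons per atom = n(e⁻)/n(M) = 1.998 / 1.000 = 2.00 ≈ 2, so the ion is M²⁺.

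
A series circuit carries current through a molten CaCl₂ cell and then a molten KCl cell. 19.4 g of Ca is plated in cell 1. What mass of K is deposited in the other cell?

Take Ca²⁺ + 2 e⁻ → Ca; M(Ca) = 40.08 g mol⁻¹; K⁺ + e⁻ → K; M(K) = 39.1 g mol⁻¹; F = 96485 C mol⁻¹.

n(Ca) = 19.4 / 40.08 = 0.4840 mol.
Since Ca²⁺ + 2 e⁻ → Ca, n(e⁻) passed = 2 × 0.4840 = 0.9681 mol.
Cells in series carry the same charge, so the same 0.9681 mol of electrons passes through cell 2.
K⁺ + e⁻ → K, so n(K) = 0.9681 / 1 = 0.9681 mol.
m(K) = 0.9681 × 39.1 = 37.9 g.

37.9 g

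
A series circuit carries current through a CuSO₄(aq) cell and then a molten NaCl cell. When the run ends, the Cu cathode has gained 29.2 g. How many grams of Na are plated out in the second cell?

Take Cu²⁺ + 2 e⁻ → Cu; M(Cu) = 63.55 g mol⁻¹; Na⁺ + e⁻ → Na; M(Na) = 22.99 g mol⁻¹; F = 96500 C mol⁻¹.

n(Cu) = 29.2 / 63.55 = 0.4595 mol.
Since Cu²⁺ + 2 e⁻ → Cu, n(e⁻) passed = 2 × 0.4595 = 0.9190 mol.
Cells in series carry the same charge, so the same 0.9190 mol of electrons passes through cell 2.
Na⁺ + e⁻ → Na, so n(Na) = 0.9190 / 1 = 0.9190 mol.
m(Na) = 0.9190 × 22.99 = 21.1 g.

21.1 g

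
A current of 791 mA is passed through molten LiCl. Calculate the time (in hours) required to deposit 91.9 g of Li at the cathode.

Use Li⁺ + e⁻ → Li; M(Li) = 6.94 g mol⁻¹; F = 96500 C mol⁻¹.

449 h

n(Li) = m/M = 91.9 / 6.94 = 13.24 mol.
Each Li atom requires 1 electron, so n(e⁻) = 1 × 13.24 = 13.24 mol.
Q = n(e⁻)·F = 13.24 × 96500 = 1278000 C.
t = Q/I = 1278000 / 0.7910 A = 1615000 s = 449 h.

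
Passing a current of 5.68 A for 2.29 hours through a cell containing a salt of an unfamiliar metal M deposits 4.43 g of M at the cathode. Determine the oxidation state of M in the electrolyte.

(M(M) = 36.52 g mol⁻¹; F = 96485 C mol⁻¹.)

+4

Q = I·t = 5.680 A × 8244.0 s = 46830 C, so n(e⁻) = 46830/96485 = 0.4853 mol.
n(M) deposited = 4.43 / 36.52 = 0.1213 mol.
Electrons per atom = n(e⁻)/n(M) = 0.4853 / 0.1213 = 4.00 ≈ 4, so the ion is M⁴⁺.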